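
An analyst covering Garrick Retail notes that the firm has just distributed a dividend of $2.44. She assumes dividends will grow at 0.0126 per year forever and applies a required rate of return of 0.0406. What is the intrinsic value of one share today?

Gordon growth model: P₀ = D₁/(r − g). D₁ = 2.44 × (1 + 0.0126) = 2.4707.
P₀ = 2.4707 / (0.0406 − 0.0126) = 2.4707 / 0.028 = 88.2409

$88.24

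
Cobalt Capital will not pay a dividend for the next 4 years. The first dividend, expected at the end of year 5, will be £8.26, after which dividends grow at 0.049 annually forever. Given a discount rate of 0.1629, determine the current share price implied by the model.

£39.65

Deferred-dividend DDM. At t=4 the remaining stream is a growing perpetuity with first payment D_5 = 8.26.
V_4 = D_5/(r−g) = 8.26/(0.1629−0.049) = 72.5198
P₀ = V_4/(1+r)^4 = 72.5198/(1+0.1629)^4 = 39.6540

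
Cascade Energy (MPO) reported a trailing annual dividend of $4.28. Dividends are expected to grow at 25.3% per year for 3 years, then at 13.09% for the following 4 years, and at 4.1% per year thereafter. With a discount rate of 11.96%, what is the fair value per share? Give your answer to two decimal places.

$123.47

Three-stage DDM. Project D₁…D_7; terminal Gordon value at t=7 with g = 0.041; discount at r = 0.1196.
D_1 = 5.3628
D_2 = 6.7196
D_3 = 8.4197
D_4 = 9.5218
D_5 = 10.7683
D_6 = 12.1778
D_7 = 13.7719
TV_7 = 14.3365/(0.1196−0.041) = 182.3988
P₀ = Σ Dₜ/(1+r)ᵗ + TV_7/(1+r)^7 = 123.4739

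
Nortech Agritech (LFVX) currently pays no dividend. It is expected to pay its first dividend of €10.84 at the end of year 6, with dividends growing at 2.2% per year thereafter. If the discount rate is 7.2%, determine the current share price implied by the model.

€153.14

Deferred-dividend DDM. At t=5 the remaining stream is a growing perpetuity with first payment D_6 = 10.84.
V_5 = D_6/(r−g) = 10.84/(0.072−0.022) = 216.8000
P₀ = V_5/(1+r)^5 = 216.8000/(1+0.072)^5 = 153.1388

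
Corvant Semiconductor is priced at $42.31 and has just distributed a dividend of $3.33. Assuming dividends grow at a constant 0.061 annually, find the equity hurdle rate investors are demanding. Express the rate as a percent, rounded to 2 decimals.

Rearranging the constant-growth DDM: r = D₁/P₀ + g.
D₁ = 3.33 × (1 + 0.061) = 3.5331.
r = 3.5331 / 42.31 + 0.061 = 0.08351 + 0.061 = 0.14451

14.45%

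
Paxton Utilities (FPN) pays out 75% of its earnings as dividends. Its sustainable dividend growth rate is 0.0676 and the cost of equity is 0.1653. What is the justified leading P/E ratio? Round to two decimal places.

7.68

Justified leading P/E = b/(r−g) = 0.75/(0.1653−0.0676) = 7.6766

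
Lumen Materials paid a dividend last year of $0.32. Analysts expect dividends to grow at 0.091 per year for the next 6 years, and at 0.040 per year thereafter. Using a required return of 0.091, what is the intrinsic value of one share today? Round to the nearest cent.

Two-stage DDM. Project D₁…D_6 at 0.091, terminal growth 0.04, discount at r = 0.091.
D_1 = 0.3491
D_2 = 0.3809
D_3 = 0.4156
D_4 = 0.4534
D_5 = 0.4946
D_6 = 0.5396
Terminal value at t=6: TV = D_7/(r−g) = 0.5612/(0.091−0.04) = 11.0043
P₀ = 0.3491/(1+0.091)^1 + 0.3809/(1+0.091)^2 + 0.4156/(1+0.091)^3 + 0.4534/(1+0.091)^4 + 0.4946/(1+0.091)^5 + 0.5396/(1+0.091)^6 + 11.0043/(1+0.091)^6 = 8.4455

$8.45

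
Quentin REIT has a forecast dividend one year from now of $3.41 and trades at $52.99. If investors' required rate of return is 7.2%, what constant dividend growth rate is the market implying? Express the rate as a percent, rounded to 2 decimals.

0.76%

From P₀ = D₁/(r − g), the implied growth is g = r − D₁/P₀.
g = 0.072 − 3.41/52.99 = 0.072 − 0.06435 = 0.00765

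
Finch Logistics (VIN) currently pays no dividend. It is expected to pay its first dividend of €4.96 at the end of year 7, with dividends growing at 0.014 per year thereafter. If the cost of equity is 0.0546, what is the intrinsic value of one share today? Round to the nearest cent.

Deferred-dividend DDM. At t=6 the remaining stream is a growing perpetuity with first payment D_7 = 4.96.
V_6 = D_7/(r−g) = 4.96/(0.0546−0.014) = 122.1675
P₀ = V_6/(1+r)^6 = 122.1675/(1+0.0546)^6 = 88.8033

€88.80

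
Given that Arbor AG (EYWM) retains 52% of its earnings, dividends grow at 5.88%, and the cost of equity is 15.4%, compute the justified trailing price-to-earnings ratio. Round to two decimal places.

Payout ratio b = 1 − 0.52 = 0.48.
Justified trailing P/E = b(1+g)/(r−g) = 0.48×(1+0.0588)/(0.154−0.0588) = 5.3385

5.34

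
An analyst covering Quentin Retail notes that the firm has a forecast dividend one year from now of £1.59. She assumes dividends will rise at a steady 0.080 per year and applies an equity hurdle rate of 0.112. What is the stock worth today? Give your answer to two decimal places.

Gordon growth model: P₀ = D₁/(r − g), with D₁ = 1.59 given directly.
P₀ = 1.5900 / (0.112 − 0.08) = 1.5900 / 0.032 = 49.6875

£49.69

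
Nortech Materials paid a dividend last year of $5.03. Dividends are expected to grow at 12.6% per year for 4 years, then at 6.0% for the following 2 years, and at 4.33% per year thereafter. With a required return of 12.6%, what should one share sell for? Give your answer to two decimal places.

Three-stage DDM. Project D₁…D_6; terminal Gordon value at t=6 with g = 0.0433; discount at r = 0.126.
D_1 = 5.6638
D_2 = 6.3774
D_3 = 7.1810
D_4 = 8.0858
D_5 = 8.5709
D_6 = 9.0852
TV_6 = 9.4786/(0.126−0.0433) = 114.6138
P₀ = Σ Dₜ/(1+r)ᵗ + TV_6/(1+r)^6 = 85.5478

$85.55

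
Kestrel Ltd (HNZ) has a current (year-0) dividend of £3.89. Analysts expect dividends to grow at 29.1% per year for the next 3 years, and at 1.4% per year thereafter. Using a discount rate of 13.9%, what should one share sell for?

£61.02

Two-stage DDM. Project D₁…D_3 at 0.291, terminal growth 0.014, discount at r = 0.139.
D_1 = 5.0220
D_2 = 6.4834
D_3 = 8.3701
Terminal value at t=3: TV = D_4/(r−g) = 8.4872/(0.139−0.014) = 67.8979
P₀ = 5.0220/(1+0.139)^1 + 6.4834/(1+0.139)^2 + 8.3701/(1+0.139)^3 + 67.8979/(1+0.139)^3 = 61.0210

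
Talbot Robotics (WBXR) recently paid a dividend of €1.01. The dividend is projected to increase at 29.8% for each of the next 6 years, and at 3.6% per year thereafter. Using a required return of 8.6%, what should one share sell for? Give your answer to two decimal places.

Two-stage DDM. Project D₁…D_6 at 0.298, terminal growth 0.036, discount at r = 0.086.
D_1 = 1.3110
D_2 = 1.7017
D_3 = 2.2087
D_4 = 2.8670
D_5 = 3.7213
D_6 = 4.8302
Terminal value at t=6: TV = D_7/(r−g) = 5.0041/(0.086−0.036) = 100.0828
P₀ = 1.3110/(1+0.086)^1 + 1.7017/(1+0.086)^2 + 2.2087/(1+0.086)^3 + 2.8670/(1+0.086)^4 + 3.7213/(1+0.086)^5 + 4.8302/(1+0.086)^6 + 100.0828/(1+0.086)^6 = 72.8505

€72.85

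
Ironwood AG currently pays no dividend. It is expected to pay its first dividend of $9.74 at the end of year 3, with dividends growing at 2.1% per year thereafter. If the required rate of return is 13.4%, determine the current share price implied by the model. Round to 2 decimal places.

Deferred-dividend DDM. At t=2 the remaining stream is a growing perpetuity with first payment D_3 = 9.74.
V_2 = D_3/(r−g) = 9.74/(0.134−0.021) = 86.1947
P₀ = V_2/(1+r)^2 = 86.1947/(1+0.134)^2 = 67.0277

$67.03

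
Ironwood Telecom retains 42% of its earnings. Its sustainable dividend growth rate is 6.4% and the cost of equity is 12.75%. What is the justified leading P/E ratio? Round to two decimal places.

Payout ratio b = 1 − 0.42 = 0.58.
Justified leading P/E = b/(r−g) = 0.58/(0.1275−0.064) = 9.1339

9.13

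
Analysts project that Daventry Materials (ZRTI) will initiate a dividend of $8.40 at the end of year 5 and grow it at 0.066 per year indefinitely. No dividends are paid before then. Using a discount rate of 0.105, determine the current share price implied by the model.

Deferred-dividend DDM. At t=4 the remaining stream is a growing perpetuity with first payment D_5 = 8.40.
V_4 = D_5/(r−g) = 8.40/(0.105−0.066) = 215.3846
P₀ = V_4/(1+r)^4 = 215.3846/(1+0.105)^4 = 144.4660

$144.47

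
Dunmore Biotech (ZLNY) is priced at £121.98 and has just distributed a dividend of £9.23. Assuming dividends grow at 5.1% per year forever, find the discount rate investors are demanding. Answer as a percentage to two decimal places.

13.05%

Rearranging the constant-growth DDM: r = D₁/P₀ + g.
D₁ = 9.23 × (1 + 0.051) = 9.7007.
r = 9.7007 / 121.98 + 0.051 = 0.07953 + 0.051 = 0.13053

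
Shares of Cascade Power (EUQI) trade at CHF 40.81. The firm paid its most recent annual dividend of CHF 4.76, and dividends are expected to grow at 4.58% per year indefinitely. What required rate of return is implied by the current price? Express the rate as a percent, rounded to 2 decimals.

16.78%

Rearranging the constant-growth DDM: r = D₁/P₀ + g.
D₁ = 4.76 × (1 + 0.0458) = 4.9780.
r = 4.9780 / 40.81 + 0.0458 = 0.12198 + 0.0458 = 0.16778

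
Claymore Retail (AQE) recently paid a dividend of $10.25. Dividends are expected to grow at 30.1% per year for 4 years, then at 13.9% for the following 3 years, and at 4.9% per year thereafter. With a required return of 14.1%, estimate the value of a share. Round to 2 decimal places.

Three-stage DDM. Project D₁…D_7; terminal Gordon value at t=7 with g = 0.049; discount at r = 0.141.
D_1 = 13.3352
D_2 = 17.3492
D_3 = 22.5713
D_4 = 29.3652
D_5 = 33.4470
D_6 = 38.0961
D_7 = 43.3915
TV_7 = 45.5176/(0.141−0.049) = 494.7569
P₀ = Σ Dₜ/(1+r)ᵗ + TV_7/(1+r)^7 = 305.8427

$305.84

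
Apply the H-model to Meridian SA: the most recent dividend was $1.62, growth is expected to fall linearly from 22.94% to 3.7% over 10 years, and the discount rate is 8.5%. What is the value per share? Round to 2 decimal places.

H-model: P₀ = D₀[(1+g_L) + H(g_S−g_L)]/(r−g_L), with H = 10/2 = 5.
P₀ = 1.62 × [(1+0.037) + 5×(0.2294−0.037)] / (0.085−0.037)
   = 1.62 × 1.9990 / 0.048 = 67.4663

$67.47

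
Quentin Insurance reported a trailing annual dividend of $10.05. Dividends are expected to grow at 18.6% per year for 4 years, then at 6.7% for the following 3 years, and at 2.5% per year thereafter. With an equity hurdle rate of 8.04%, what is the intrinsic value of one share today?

$353.82

Three-stage DDM. Project D₁…D_7; terminal Gordon value at t=7 with g = 0.025; discount at r = 0.0804.
D_1 = 11.9193
D_2 = 14.1363
D_3 = 16.7656
D_4 = 19.8840
D_5 = 21.2163
D_6 = 22.6378
D_7 = 24.1545
TV_7 = 24.7584/(0.0804−0.025) = 446.9019
P₀ = Σ Dₜ/(1+r)ᵗ + TV_7/(1+r)^7 = 353.8230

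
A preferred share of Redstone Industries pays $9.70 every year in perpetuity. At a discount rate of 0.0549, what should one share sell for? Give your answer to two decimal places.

Zero-growth DDM (perpetuity): P₀ = D/r = 9.70 / 0.0549 = 176.6849

$176.68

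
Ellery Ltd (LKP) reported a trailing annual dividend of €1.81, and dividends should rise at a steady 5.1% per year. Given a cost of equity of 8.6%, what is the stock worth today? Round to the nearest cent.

€54.35

Gordon growth model: P₀ = D₁/(r − g). D₁ = 1.81 × (1 + 0.051) = 1.9023.
P₀ = 1.9023 / (0.086 − 0.051) = 1.9023 / 0.035 = 54.3517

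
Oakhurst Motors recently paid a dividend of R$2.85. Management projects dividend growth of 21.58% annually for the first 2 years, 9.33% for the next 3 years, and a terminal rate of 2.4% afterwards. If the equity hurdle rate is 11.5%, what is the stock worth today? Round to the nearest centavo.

R$52.22

Three-stage DDM. Project D₁…D_5; terminal Gordon value at t=5 with g = 0.024; discount at r = 0.115.
D_1 = 3.4650
D_2 = 4.2128
D_3 = 4.6058
D_4 = 5.0356
D_5 = 5.5054
TV_5 = 5.6375/(0.115−0.024) = 61.9506
P₀ = Σ Dₜ/(1+r)ᵗ + TV_5/(1+r)^5 = 52.2192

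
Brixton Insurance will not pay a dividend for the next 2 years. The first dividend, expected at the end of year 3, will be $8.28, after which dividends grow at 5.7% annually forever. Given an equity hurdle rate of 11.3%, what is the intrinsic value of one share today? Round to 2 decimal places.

$119.36

Deferred-dividend DDM. At t=2 the remaining stream is a growing perpetuity with first payment D_3 = 8.28.
V_2 = D_3/(r−g) = 8.28/(0.113−0.057) = 147.8571
P₀ = V_2/(1+r)^2 = 147.8571/(1+0.113)^2 = 119.3581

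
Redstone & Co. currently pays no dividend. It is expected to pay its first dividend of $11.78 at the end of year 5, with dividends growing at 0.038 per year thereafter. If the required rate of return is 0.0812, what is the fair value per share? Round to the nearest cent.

Deferred-dividend DDM. At t=4 the remaining stream is a growing perpetuity with first payment D_5 = 11.78.
V_4 = D_5/(r−g) = 11.78/(0.0812−0.038) = 272.6852
P₀ = V_4/(1+r)^4 = 272.6852/(1+0.0812)^4 = 199.5434

$199.54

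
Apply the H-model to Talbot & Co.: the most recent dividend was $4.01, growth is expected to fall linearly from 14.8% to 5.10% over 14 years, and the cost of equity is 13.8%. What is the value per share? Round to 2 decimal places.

H-model: P₀ = D₀[(1+g_L) + H(g_S−g_L)]/(r−g_L), with H = 14/2 = 7.
P₀ = 4.01 × [(1+0.051) + 7×(0.148−0.051)] / (0.138−0.051)
   = 4.01 × 1.7300 / 0.087 = 79.7391

$79.74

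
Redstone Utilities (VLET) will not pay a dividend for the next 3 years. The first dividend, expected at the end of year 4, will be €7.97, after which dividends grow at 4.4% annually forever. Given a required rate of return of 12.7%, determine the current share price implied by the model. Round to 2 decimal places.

€67.08

Deferred-dividend DDM. At t=3 the remaining stream is a growing perpetuity with first payment D_4 = 7.97.
V_3 = D_4/(r−g) = 7.97/(0.127−0.044) = 96.0241
P₀ = V_3/(1+r)^3 = 96.0241/(1+0.127)^3 = 67.0824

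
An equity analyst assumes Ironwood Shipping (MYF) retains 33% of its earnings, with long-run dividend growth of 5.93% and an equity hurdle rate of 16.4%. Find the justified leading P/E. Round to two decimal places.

6.40

Payout ratio b = 1 − 0.33 = 0.67.
Justified leading P/E = b/(r−g) = 0.67/(0.164−0.0593) = 6.3992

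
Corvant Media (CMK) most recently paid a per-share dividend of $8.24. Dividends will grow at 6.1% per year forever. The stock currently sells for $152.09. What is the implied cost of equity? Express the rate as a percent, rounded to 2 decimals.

11.85%

Rearranging the constant-growth DDM: r = D₁/P₀ + g.
D₁ = 8.24 × (1 + 0.061) = 8.7426.
r = 8.7426 / 152.09 + 0.061 = 0.05748 + 0.061 = 0.11848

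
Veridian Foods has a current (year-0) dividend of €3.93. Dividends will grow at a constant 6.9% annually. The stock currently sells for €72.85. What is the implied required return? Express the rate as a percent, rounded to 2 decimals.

12.67%

Rearranging the constant-growth DDM: r = D₁/P₀ + g.
D₁ = 3.93 × (1 + 0.069) = 4.2012.
r = 4.2012 / 72.85 + 0.069 = 0.05767 + 0.069 = 0.12667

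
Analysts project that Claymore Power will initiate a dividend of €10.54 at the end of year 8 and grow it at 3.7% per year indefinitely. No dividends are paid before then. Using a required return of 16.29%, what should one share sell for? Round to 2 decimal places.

€29.11

Deferred-dividend DDM. At t=7 the remaining stream is a growing perpetuity with first payment D_8 = 10.54.
V_7 = D_8/(r−g) = 10.54/(0.1629−0.037) = 83.7172
P₀ = V_7/(1+r)^7 = 83.7172/(1+0.1629)^7 = 29.1084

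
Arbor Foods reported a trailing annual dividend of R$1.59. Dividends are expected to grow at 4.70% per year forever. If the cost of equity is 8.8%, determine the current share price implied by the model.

R$40.60

Gordon growth model: P₀ = D₁/(r − g). D₁ = 1.59 × (1 + 0.047) = 1.6647.
P₀ = 1.6647 / (0.088 − 0.047) = 1.6647 / 0.041 = 40.6032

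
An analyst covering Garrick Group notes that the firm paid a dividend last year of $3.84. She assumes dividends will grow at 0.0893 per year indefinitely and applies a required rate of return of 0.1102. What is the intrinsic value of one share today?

$200.14

Gordon growth model: P₀ = D₁/(r − g). D₁ = 3.84 × (1 + 0.0893) = 4.1829.
P₀ = 4.1829 / (0.1102 − 0.0893) = 4.1829 / 0.0209 = 200.1393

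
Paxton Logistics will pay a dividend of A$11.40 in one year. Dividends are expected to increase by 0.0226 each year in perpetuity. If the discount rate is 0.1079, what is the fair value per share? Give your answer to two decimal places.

A$133.65

Gordon growth model: P₀ = D₁/(r − g), with D₁ = 11.40 given directly.
P₀ = 11.4000 / (0.1079 − 0.0226) = 11.4000 / 0.0853 = 133.6460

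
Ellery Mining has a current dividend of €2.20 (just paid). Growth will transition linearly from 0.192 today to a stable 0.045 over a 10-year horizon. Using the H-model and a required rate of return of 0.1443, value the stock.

€39.44

H-model: P₀ = D₀[(1+g_L) + H(g_S−g_L)]/(r−g_L), with H = 10/2 = 5.
P₀ = 2.20 × [(1+0.045) + 5×(0.192−0.045)] / (0.1443−0.045)
   = 2.20 × 1.7800 / 0.0993 = 39.4361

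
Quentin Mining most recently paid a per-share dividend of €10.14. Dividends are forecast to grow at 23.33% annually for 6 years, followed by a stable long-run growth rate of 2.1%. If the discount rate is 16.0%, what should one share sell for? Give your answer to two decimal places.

€183.38

Two-stage DDM. Project D₁…D_6 at 0.2333, terminal growth 0.021, discount at r = 0.16.
D_1 = 12.5057
D_2 = 15.4232
D_3 = 19.0215
D_4 = 23.4592
D_5 = 28.9322
D_6 = 35.6821
Terminal value at t=6: TV = D_7/(r−g) = 36.4314/(0.16−0.021) = 262.0965
P₀ = 12.5057/(1+0.16)^1 + 15.4232/(1+0.16)^2 + 19.0215/(1+0.16)^3 + 23.4592/(1+0.16)^4 + 28.9322/(1+0.16)^5 + 35.6821/(1+0.16)^6 + 262.0965/(1+0.16)^6 = 183.3812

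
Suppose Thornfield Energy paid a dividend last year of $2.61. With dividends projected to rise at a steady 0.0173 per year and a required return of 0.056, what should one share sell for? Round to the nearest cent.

$68.61

Gordon growth model: P₀ = D₁/(r − g). D₁ = 2.61 × (1 + 0.0173) = 2.6552.
P₀ = 2.6552 / (0.056 − 0.0173) = 2.6552 / 0.0387 = 68.6086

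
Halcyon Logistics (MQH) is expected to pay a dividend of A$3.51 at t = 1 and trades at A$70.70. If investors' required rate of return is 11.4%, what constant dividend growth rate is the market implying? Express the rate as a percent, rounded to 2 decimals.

From P₀ = D₁/(r − g), the implied growth is g = r − D₁/P₀.
g = 0.114 − 3.51/70.70 = 0.114 − 0.04965 = 0.06435

6.44%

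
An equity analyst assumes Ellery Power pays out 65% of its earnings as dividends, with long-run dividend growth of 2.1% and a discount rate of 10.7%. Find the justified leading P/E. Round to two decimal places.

Justified leading P/E = b/(r−g) = 0.65/(0.107−0.021) = 7.5581

7.56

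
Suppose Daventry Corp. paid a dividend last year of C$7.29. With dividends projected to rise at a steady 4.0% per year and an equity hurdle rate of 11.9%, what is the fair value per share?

C$95.97

Gordon growth model: P₀ = D₁/(r − g). D₁ = 7.29 × (1 + 0.04) = 7.5816.
P₀ = 7.5816 / (0.119 − 0.04) = 7.5816 / 0.079 = 95.9696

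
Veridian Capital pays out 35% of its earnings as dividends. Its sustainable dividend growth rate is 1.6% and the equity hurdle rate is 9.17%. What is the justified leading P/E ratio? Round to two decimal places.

Justified leading P/E = b/(r−g) = 0.35/(0.0917−0.016) = 4.6235

4.62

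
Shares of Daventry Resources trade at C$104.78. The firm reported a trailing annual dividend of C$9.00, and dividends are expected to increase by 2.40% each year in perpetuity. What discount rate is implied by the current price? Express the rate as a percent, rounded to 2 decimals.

11.20%

Rearranging the constant-growth DDM: r = D₁/P₀ + g.
D₁ = 9.00 × (1 + 0.024) = 9.2160.
r = 9.2160 / 104.78 + 0.024 = 0.08796 + 0.024 = 0.11196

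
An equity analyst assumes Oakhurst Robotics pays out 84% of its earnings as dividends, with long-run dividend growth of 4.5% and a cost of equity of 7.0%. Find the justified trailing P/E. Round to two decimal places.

35.11

Justified trailing P/E = b(1+g)/(r−g) = 0.84×(1+0.045)/(0.07−0.045) = 35.1120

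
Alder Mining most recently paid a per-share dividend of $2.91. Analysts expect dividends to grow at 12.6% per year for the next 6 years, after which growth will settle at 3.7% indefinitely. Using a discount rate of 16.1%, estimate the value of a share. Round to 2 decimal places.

Two-stage DDM. Project D₁…D_6 at 0.126, terminal growth 0.037, discount at r = 0.161.
D_1 = 3.2767
D_2 = 3.6895
D_3 = 4.1544
D_4 = 4.6779
D_5 = 5.2673
D_6 = 5.9309
Terminal value at t=6: TV = D_7/(r−g) = 6.1504/(0.161−0.037) = 49.5999
P₀ = 3.2767/(1+0.161)^1 + 3.6895/(1+0.161)^2 + 4.1544/(1+0.161)^3 + 4.6779/(1+0.161)^4 + 5.2673/(1+0.161)^5 + 5.9309/(1+0.161)^6 + 49.5999/(1+0.161)^6 = 35.9605

$35.96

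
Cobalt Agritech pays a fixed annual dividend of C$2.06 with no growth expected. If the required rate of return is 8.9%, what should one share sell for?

Zero-growth DDM (perpetuity): P₀ = D/r = 2.06 / 0.089 = 23.1461

C$23.15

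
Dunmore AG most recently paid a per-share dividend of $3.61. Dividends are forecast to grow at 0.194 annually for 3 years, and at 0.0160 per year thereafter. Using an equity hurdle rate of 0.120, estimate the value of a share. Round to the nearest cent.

Two-stage DDM. Project D₁…D_3 at 0.194, terminal growth 0.016, discount at r = 0.12.
D_1 = 4.3103
D_2 = 5.1465
D_3 = 6.1450
Terminal value at t=3: TV = D_4/(r−g) = 6.2433/(0.12−0.016) = 60.0317
P₀ = 4.3103/(1+0.12)^1 + 5.1465/(1+0.12)^2 + 6.1450/(1+0.12)^3 + 60.0317/(1+0.12)^3 = 55.0546

$55.05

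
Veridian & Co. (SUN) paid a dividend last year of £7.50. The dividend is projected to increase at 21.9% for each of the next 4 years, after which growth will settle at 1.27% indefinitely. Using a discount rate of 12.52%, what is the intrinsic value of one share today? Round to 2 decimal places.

Two-stage DDM. Project D₁…D_4 at 0.219, terminal growth 0.0127, discount at r = 0.1252.
D_1 = 9.1425
D_2 = 11.1447
D_3 = 13.5854
D_4 = 16.5606
Terminal value at t=4: TV = D_5/(r−g) = 16.7709/(0.1252−0.0127) = 149.0748
P₀ = 9.1425/(1+0.1252)^1 + 11.1447/(1+0.1252)^2 + 13.5854/(1+0.1252)^3 + 16.5606/(1+0.1252)^4 + 149.0748/(1+0.1252)^4 = 129.7961

£129.80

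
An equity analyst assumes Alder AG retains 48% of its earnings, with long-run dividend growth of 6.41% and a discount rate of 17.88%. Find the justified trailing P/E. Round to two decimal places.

4.82

Payout ratio b = 1 − 0.48 = 0.52.
Justified trailing P/E = b(1+g)/(r−g) = 0.52×(1+0.0641)/(0.1788−0.0641) = 4.8242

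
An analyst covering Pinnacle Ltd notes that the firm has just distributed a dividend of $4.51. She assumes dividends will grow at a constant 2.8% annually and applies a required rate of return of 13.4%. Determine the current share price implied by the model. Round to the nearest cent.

Gordon growth model: P₀ = D₁/(r − g). D₁ = 4.51 × (1 + 0.028) = 4.6363.
P₀ = 4.6363 / (0.134 − 0.028) = 4.6363 / 0.106 = 43.7385

$43.74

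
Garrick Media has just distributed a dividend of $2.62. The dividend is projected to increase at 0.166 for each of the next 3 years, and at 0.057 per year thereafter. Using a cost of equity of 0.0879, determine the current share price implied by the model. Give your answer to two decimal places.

$119.39

Two-stage DDM. Project D₁…D_3 at 0.166, terminal growth 0.057, discount at r = 0.0879.
D_1 = 3.0549
D_2 = 3.5620
D_3 = 4.1533
Terminal value at t=3: TV = D_4/(r−g) = 4.3901/(0.0879−0.057) = 142.0736
P₀ = 3.0549/(1+0.0879)^1 + 3.5620/(1+0.0879)^2 + 4.1533/(1+0.0879)^3 + 142.0736/(1+0.0879)^3 = 119.3870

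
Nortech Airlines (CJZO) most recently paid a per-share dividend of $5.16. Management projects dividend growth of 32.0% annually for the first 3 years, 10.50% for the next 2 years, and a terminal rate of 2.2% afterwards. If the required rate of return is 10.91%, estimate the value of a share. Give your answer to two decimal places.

$140.77

Three-stage DDM. Project D₁…D_5; terminal Gordon value at t=5 with g = 0.022; discount at r = 0.1091.
D_1 = 6.8112
D_2 = 8.9908
D_3 = 11.8678
D_4 = 13.1140
D_5 = 14.4909
TV_5 = 14.8097/(0.1091−0.022) = 170.0313
P₀ = Σ Dₜ/(1+r)ᵗ + TV_5/(1+r)^5 = 140.7656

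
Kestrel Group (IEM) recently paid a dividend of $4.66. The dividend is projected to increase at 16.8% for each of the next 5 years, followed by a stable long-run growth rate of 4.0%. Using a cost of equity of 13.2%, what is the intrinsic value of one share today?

Two-stage DDM. Project D₁…D_5 at 0.168, terminal growth 0.04, discount at r = 0.132.
D_1 = 5.4429
D_2 = 6.3573
D_3 = 7.4253
D_4 = 8.6728
D_5 = 10.1298
Terminal value at t=5: TV = D_6/(r−g) = 10.5350/(0.132−0.04) = 114.5106
P₀ = 5.4429/(1+0.132)^1 + 6.3573/(1+0.132)^2 + 7.4253/(1+0.132)^3 + 8.6728/(1+0.132)^4 + 10.1298/(1+0.132)^5 + 114.5106/(1+0.132)^5 = 87.2242

$87.22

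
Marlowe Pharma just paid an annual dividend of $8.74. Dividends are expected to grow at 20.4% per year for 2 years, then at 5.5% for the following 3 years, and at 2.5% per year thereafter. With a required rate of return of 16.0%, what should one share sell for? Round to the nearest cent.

Three-stage DDM. Project D₁…D_5; terminal Gordon value at t=5 with g = 0.025; discount at r = 0.16.
D_1 = 10.5230
D_2 = 12.6696
D_3 = 13.3665
D_4 = 14.1016
D_5 = 14.8772
TV_5 = 15.2492/(0.16−0.025) = 112.9567
P₀ = Σ Dₜ/(1+r)ᵗ + TV_5/(1+r)^5 = 95.7020

$95.70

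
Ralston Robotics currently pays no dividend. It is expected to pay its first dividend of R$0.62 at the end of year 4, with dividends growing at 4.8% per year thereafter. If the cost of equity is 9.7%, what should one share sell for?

Deferred-dividend DDM. At t=3 the remaining stream is a growing perpetuity with first payment D_4 = 0.62.
V_3 = D_4/(r−g) = 0.62/(0.097−0.048) = 12.6531
P₀ = V_3/(1+r)^3 = 12.6531/(1+0.097)^3 = 9.5846

R$9.58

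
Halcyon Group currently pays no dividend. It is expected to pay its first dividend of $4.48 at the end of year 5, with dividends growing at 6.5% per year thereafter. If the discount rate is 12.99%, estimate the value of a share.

Deferred-dividend DDM. At t=4 the remaining stream is a growing perpetuity with first payment D_5 = 4.48.
V_4 = D_5/(r−g) = 4.48/(0.1299−0.065) = 69.0293
P₀ = V_4/(1+r)^4 = 69.0293/(1+0.1299)^4 = 42.3519

$42.35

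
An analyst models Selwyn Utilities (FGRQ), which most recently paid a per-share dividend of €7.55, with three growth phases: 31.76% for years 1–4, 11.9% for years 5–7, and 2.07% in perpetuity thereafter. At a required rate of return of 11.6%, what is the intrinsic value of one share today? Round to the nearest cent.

Three-stage DDM. Project D₁…D_7; terminal Gordon value at t=7 with g = 0.0207; discount at r = 0.116.
D_1 = 9.9479
D_2 = 13.1073
D_3 = 17.2702
D_4 = 22.7552
D_5 = 25.4631
D_6 = 28.4932
D_7 = 31.8839
TV_7 = 32.5439/(0.116−0.0207) = 341.4890
P₀ = Σ Dₜ/(1+r)ᵗ + TV_7/(1+r)^7 = 249.1694

€249.17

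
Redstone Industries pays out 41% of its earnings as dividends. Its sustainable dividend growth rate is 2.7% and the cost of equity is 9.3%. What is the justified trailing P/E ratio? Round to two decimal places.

6.38

Justified trailing P/E = b(1+g)/(r−g) = 0.41×(1+0.027)/(0.093−0.027) = 6.3798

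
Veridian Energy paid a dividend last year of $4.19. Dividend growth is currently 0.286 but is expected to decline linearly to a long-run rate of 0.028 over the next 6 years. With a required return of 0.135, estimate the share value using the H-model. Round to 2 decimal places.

H-model: P₀ = D₀[(1+g_L) + H(g_S−g_L)]/(r−g_L), with H = 6/2 = 3.
P₀ = 4.19 × [(1+0.028) + 3×(0.286−0.028)] / (0.135−0.028)
   = 4.19 × 1.8020 / 0.107 = 70.5643

$70.56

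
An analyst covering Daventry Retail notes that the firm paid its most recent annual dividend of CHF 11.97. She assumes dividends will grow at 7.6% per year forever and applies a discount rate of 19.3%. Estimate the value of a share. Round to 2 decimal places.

CHF 110.08

Gordon growth model: P₀ = D₁/(r − g). D₁ = 11.97 × (1 + 0.076) = 12.8797.
P₀ = 12.8797 / (0.193 − 0.076) = 12.8797 / 0.117 = 110.0831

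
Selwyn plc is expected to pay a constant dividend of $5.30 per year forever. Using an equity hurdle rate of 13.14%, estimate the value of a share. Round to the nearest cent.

$40.33

Zero-growth DDM (perpetuity): P₀ = D/r = 5.30 / 0.1314 = 40.3349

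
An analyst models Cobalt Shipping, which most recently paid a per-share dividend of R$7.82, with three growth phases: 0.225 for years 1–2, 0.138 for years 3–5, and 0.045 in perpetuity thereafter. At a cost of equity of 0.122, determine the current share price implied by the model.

Three-stage DDM. Project D₁…D_5; terminal Gordon value at t=5 with g = 0.045; discount at r = 0.122.
D_1 = 9.5795
D_2 = 11.7349
D_3 = 13.3543
D_4 = 15.1972
D_5 = 17.2944
TV_5 = 18.0727/(0.122−0.045) = 234.7098
P₀ = Σ Dₜ/(1+r)ᵗ + TV_5/(1+r)^5 = 178.6276

R$178.63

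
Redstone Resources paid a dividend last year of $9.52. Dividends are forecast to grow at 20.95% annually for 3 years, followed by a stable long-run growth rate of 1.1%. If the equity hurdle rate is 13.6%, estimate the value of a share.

Two-stage DDM. Project D₁…D_3 at 0.2095, terminal growth 0.011, discount at r = 0.136.
D_1 = 11.5144
D_2 = 13.9267
D_3 = 16.8444
Terminal value at t=3: TV = D_4/(r−g) = 17.0296/(0.136−0.011) = 136.2372
P₀ = 11.5144/(1+0.136)^1 + 13.9267/(1+0.136)^2 + 16.8444/(1+0.136)^3 + 136.2372/(1+0.136)^3 = 125.3487

$125.35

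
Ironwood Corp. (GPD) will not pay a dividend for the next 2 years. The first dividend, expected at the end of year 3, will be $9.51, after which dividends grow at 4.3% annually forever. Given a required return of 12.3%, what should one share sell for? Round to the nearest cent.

$94.26

Deferred-dividend DDM. At t=2 the remaining stream is a growing perpetuity with first payment D_3 = 9.51.
V_2 = D_3/(r−g) = 9.51/(0.123−0.043) = 118.8750
P₀ = V_2/(1+r)^2 = 118.8750/(1+0.123)^2 = 94.2608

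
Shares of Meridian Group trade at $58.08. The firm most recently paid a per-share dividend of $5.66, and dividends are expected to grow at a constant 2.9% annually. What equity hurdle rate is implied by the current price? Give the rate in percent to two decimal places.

12.93%

Rearranging the constant-growth DDM: r = D₁/P₀ + g.
D₁ = 5.66 × (1 + 0.029) = 5.8241.
r = 5.8241 / 58.08 + 0.029 = 0.10028 + 0.029 = 0.12928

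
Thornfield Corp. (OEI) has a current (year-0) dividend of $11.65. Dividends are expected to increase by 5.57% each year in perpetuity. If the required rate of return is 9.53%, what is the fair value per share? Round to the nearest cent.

$310.58

Gordon growth model: P₀ = D₁/(r − g). D₁ = 11.65 × (1 + 0.0557) = 12.2989.
P₀ = 12.2989 / (0.0953 − 0.0557) = 12.2989 / 0.0396 = 310.5784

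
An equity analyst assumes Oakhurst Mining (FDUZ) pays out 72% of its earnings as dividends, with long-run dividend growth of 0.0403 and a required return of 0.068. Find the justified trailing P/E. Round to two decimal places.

Justified trailing P/E = b(1+g)/(r−g) = 0.72×(1+0.0403)/(0.068−0.0403) = 27.0403

27.04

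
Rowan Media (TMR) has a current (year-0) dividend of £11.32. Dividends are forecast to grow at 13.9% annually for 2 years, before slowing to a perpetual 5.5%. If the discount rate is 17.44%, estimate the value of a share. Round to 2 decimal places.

£115.71

Two-stage DDM. Project D₁…D_2 at 0.139, terminal growth 0.055, discount at r = 0.1744.
D_1 = 12.8935
D_2 = 14.6857
Terminal value at t=2: TV = D_3/(r−g) = 15.4934/(0.1744−0.055) = 129.7603
P₀ = 12.8935/(1+0.1744)^1 + 14.6857/(1+0.1744)^2 + 129.7603/(1+0.1744)^2 = 115.7094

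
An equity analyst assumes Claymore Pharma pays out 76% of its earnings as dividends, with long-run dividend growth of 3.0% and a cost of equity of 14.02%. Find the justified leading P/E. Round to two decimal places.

6.90

Justified leading P/E = b/(r−g) = 0.76/(0.1402−0.03) = 6.8966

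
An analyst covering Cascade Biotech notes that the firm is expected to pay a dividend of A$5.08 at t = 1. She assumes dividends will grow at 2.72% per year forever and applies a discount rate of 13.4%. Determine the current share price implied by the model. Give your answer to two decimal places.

A$47.57

Gordon growth model: P₀ = D₁/(r − g), with D₁ = 5.08 given directly.
P₀ = 5.0800 / (0.134 − 0.0272) = 5.0800 / 0.1068 = 47.5655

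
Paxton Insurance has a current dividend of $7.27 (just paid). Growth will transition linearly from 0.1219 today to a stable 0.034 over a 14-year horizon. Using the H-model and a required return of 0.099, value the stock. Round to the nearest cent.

H-model: P₀ = D₀[(1+g_L) + H(g_S−g_L)]/(r−g_L), with H = 14/2 = 7.
P₀ = 7.27 × [(1+0.034) + 7×(0.1219−0.034)] / (0.099−0.034)
   = 7.27 × 1.6493 / 0.065 = 184.4679

$184.47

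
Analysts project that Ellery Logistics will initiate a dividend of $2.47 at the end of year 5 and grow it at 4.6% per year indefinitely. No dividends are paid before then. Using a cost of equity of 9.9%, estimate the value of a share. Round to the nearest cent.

Deferred-dividend DDM. At t=4 the remaining stream is a growing perpetuity with first payment D_5 = 2.47.
V_4 = D_5/(r−g) = 2.47/(0.099−0.046) = 46.6038
P₀ = V_4/(1+r)^4 = 46.6038/(1+0.099)^4 = 31.9470

$31.95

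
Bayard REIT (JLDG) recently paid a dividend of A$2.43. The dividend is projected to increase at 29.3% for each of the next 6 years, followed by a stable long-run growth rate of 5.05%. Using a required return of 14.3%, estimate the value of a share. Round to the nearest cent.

Two-stage DDM. Project D₁…D_6 at 0.293, terminal growth 0.0505, discount at r = 0.143.
D_1 = 3.1420
D_2 = 4.0626
D_3 = 5.2529
D_4 = 6.7920
D_5 = 8.7821
D_6 = 11.3553
Terminal value at t=6: TV = D_7/(r−g) = 11.9287/(0.143−0.0505) = 128.9590
P₀ = 3.1420/(1+0.143)^1 + 4.0626/(1+0.143)^2 + 5.2529/(1+0.143)^3 + 6.7920/(1+0.143)^4 + 8.7821/(1+0.143)^5 + 11.3553/(1+0.143)^6 + 128.9590/(1+0.143)^6 = 80.7825

A$80.78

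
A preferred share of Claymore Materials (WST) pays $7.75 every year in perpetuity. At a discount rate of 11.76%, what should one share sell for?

$65.90

Zero-growth DDM (perpetuity): P₀ = D/r = 7.75 / 0.1176 = 65.9014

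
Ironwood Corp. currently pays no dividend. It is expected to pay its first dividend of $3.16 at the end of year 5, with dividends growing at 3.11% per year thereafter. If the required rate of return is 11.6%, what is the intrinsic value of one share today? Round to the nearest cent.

$24.00

Deferred-dividend DDM. At t=4 the remaining stream is a growing perpetuity with first payment D_5 = 3.16.
V_4 = D_5/(r−g) = 3.16/(0.116−0.0311) = 37.2203
P₀ = V_4/(1+r)^4 = 37.2203/(1+0.116)^4 = 23.9951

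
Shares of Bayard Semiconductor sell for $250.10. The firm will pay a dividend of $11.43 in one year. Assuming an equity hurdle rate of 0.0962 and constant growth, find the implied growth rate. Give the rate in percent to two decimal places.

5.05%

From P₀ = D₁/(r − g), the implied growth is g = r − D₁/P₀.
g = 0.0962 − 11.43/250.10 = 0.0962 − 0.04570 = 0.05050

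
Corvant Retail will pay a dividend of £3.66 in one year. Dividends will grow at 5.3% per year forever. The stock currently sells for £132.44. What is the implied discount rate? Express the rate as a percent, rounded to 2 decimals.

Rearranging the constant-growth DDM: r = D₁/P₀ + g.
r = 3.6600 / 132.44 + 0.053 = 0.02764 + 0.053 = 0.08064

8.06%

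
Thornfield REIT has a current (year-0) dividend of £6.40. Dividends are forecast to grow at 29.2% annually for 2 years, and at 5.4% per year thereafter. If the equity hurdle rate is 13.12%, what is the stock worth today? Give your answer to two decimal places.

Two-stage DDM. Project D₁…D_2 at 0.292, terminal growth 0.054, discount at r = 0.1312.
D_1 = 8.2688
D_2 = 10.6833
Terminal value at t=2: TV = D_3/(r−g) = 11.2602/(0.1312−0.054) = 145.8573
P₀ = 8.2688/(1+0.1312)^1 + 10.6833/(1+0.1312)^2 + 145.8573/(1+0.1312)^2 = 129.6441

£129.64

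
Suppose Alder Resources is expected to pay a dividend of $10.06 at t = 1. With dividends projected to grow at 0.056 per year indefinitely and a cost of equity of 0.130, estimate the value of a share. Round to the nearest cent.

$135.95

Gordon growth model: P₀ = D₁/(r − g), with D₁ = 10.06 given directly.
P₀ = 10.0600 / (0.13 − 0.056) = 10.0600 / 0.074 = 135.9459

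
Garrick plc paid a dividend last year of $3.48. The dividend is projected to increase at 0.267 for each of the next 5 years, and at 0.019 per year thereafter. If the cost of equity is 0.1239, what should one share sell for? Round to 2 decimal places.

Two-stage DDM. Project D₁…D_5 at 0.267, terminal growth 0.019, discount at r = 0.1239.
D_1 = 4.4092
D_2 = 5.5864
D_3 = 7.0780
D_4 = 8.9678
D_5 = 11.3622
Terminal value at t=5: TV = D_6/(r−g) = 11.5781/(0.1239−0.019) = 110.3725
P₀ = 4.4092/(1+0.1239)^1 + 5.5864/(1+0.1239)^2 + 7.0780/(1+0.1239)^3 + 8.9678/(1+0.1239)^4 + 11.3622/(1+0.1239)^5 + 110.3725/(1+0.1239)^5 = 86.8372

$86.84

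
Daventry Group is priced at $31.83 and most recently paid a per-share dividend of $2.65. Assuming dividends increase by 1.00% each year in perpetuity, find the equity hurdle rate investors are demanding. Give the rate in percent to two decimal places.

Rearranging the constant-growth DDM: r = D₁/P₀ + g.
D₁ = 2.65 × (1 + 0.01) = 2.6765.
r = 2.6765 / 31.83 + 0.01 = 0.08409 + 0.01 = 0.09409

9.41%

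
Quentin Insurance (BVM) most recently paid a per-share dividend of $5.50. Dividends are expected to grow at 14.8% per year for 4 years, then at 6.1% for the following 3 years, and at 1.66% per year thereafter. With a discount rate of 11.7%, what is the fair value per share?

Three-stage DDM. Project D₁…D_7; terminal Gordon value at t=7 with g = 0.0166; discount at r = 0.117.
D_1 = 6.3140
D_2 = 7.2485
D_3 = 8.3212
D_4 = 9.5528
D_5 = 10.1355
D_6 = 10.7538
D_7 = 11.4098
TV_7 = 11.5992/(0.117−0.0166) = 115.5295
P₀ = Σ Dₜ/(1+r)ᵗ + TV_7/(1+r)^7 = 93.4439

$93.44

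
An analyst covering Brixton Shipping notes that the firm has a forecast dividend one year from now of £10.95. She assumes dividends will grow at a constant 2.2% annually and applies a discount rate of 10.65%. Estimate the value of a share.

Gordon growth model: P₀ = D₁/(r − g), with D₁ = 10.95 given directly.
P₀ = 10.9500 / (0.1065 − 0.022) = 10.9500 / 0.0845 = 129.5858

£129.59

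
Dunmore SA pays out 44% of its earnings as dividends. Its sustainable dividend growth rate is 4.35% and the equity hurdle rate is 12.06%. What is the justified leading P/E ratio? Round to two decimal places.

5.71

Justified leading P/E = b/(r−g) = 0.44/(0.1206−0.0435) = 5.7069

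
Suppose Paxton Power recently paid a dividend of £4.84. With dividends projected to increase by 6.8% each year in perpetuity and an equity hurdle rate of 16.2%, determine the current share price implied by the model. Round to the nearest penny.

Gordon growth model: P₀ = D₁/(r − g). D₁ = 4.84 × (1 + 0.068) = 5.1691.
P₀ = 5.1691 / (0.162 − 0.068) = 5.1691 / 0.094 = 54.9906

£54.99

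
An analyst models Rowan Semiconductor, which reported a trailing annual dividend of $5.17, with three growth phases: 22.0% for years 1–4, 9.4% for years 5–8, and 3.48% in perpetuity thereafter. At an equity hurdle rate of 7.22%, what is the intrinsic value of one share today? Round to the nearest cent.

$325.20

Three-stage DDM. Project D₁…D_8; terminal Gordon value at t=8 with g = 0.0348; discount at r = 0.0722.
D_1 = 6.3074
D_2 = 7.6950
D_3 = 9.3879
D_4 = 11.4533
D_5 = 12.5299
D_6 = 13.7077
D_7 = 14.9962
D_8 = 16.4059
TV_8 = 16.9768/(0.0722−0.0348) = 453.9249
P₀ = Σ Dₜ/(1+r)ᵗ + TV_8/(1+r)^8 = 325.2043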